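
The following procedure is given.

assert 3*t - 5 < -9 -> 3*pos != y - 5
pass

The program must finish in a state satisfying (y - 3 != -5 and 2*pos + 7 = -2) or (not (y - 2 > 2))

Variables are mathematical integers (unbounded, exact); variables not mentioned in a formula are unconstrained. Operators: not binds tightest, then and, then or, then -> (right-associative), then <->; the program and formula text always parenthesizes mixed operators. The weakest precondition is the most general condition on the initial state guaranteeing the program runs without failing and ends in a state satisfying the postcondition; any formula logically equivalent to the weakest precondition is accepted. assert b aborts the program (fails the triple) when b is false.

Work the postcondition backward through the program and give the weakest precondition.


Working backward. After the program, the postcondition (y - 3 != -5 and 2*pos + 7 = -2) or (not (y - 2 > 2)) must hold; in canonical form it is (y != -2 and 2*pos = -9) or (not (y > 4)).
Before skip: (y != -2 and 2*pos = -9) or (not (y > 4))
Before assert 3*t - 5 < -9 -> 3*pos != y - 5: (3*t < -4 -> 3*pos != y - 5) and ((y != -2 and 2*pos = -9) or (not (y > 4)))
Answer: WP = (3*t < -4 -> 3*pos != y - 5) and ((y != -2 and 2*pos = -9) or (not (y > 4)))


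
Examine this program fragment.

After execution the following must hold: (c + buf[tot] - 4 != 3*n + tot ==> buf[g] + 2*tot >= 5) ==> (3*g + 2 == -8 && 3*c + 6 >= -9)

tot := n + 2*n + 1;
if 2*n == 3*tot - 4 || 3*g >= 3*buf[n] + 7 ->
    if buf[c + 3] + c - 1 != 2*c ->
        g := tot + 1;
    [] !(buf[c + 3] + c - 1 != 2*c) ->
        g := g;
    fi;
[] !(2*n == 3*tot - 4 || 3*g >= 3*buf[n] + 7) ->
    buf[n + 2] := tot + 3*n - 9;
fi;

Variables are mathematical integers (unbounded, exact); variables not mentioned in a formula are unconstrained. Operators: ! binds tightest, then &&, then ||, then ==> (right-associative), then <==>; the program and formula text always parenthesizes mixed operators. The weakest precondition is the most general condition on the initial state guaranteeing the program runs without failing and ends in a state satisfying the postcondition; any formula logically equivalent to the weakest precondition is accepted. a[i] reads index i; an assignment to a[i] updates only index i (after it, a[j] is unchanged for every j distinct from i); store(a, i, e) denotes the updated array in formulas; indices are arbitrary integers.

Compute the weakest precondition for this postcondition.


Working backward. After the program, the postcondition (c + buf[tot] - 4 != 3*n + tot ==> buf[g] + 2*tot >= 5) ==> (3*g + 2 == -8 && 3*c + 6 >= -9) must hold; in canonical form it is (buf[tot] + c != 3*n + tot + 4 ==> buf[g] + 2*tot >= 5) ==> (3*g == -10 && 3*c >= -15).
Then branch requires (buf[c + 3] != c + 1 ==> ((buf[tot] + c != 3*n + tot + 4 ==> buf[tot + 1] + 2*tot >= 5) ==> (3*tot == -13 && 3*c >= -15))) && ((!(buf[c + 3] != c + 1)) ==> ((buf[tot] + c != 3*n + tot + 4 ==> buf[g] + 2*tot >= 5) ==> (3*g == -10 && 3*c >= -15))); else branch requires (store(buf, n + 2, 3*n + tot - 9)[tot] + c != 3*n + tot + 4 ==> store(buf, n + 2, 3*n + tot - 9)[g] + 2*tot >= 5) ==> (3*g == -10 && 3*c >= -15).
Before the if: ((2*n == 3*tot - 4 || 3*g >= 3*buf[n] + 7) ==> ((buf[c + 3] != c + 1 ==> ((buf[tot] + c != 3*n + tot + 4 ==> buf[tot + 1] + 2*tot >= 5) ==> (3*tot == -13 && 3*c >= -15))) && ((!(buf[c + 3] != c + 1)) ==> ((buf[tot] + c != 3*n + tot + 4 ==> buf[g] + 2*tot >= 5) ==> (3*g == -10 && 3*c >= -15))))) && ((!(2*n == 3*tot - 4 || 3*g >= 3*buf[n] + 7)) ==> ((store(buf, n + 2, 3*n + tot - 9)[tot] + c != 3*n + tot + 4 ==> store(buf, n + 2, 3*n + tot - 9)[g] + 2*tot >= 5) ==> (3*g == -10 && 3*c >= -15)))
Before tot := n + 2*n + 1: ((7*n == 1 || 3*g >= 3*buf[n] + 7) ==> ((buf[c + 3] != c + 1 ==> ((buf[3*n + 1] + c != 6*n + 5 ==> buf[3*n + 2] + 6*n >= 3) ==> (9*n == -16 && 3*c >= -15))) && ((!(buf[c + 3] != c + 1)) ==> ((buf[3*n + 1] + c != 6*n + 5 ==> buf[g] + 6*n >= 3) ==> (3*g == -10 && 3*c >= -15))))) && ((!(7*n == 1 || 3*g >= 3*buf[n] + 7)) ==> ((store(buf, n + 2, 6*n - 8)[3*n + 1] + c != 6*n + 5 ==> store(buf, n + 2, 6*n - 8)[g] + 6*n >= 3) ==> (3*g == -10 && 3*c >= -15)))
Answer: WP = ((7*n == 1 || 3*g >= 3*buf[n] + 7) ==> ((buf[c + 3] != c + 1 ==> ((buf[3*n + 1] + c != 6*n + 5 ==> buf[3*n + 2] + 6*n >= 3) ==> (9*n == -16 && 3*c >= -15))) && ((!(buf[c + 3] != c + 1)) ==> ((buf[3*n + 1] + c != 6*n + 5 ==> buf[g] + 6*n >= 3) ==> (3*g == -10 && 3*c >= -15))))) && ((!(7*n == 1 || 3*g >= 3*buf[n] + 7)) ==> ((store(buf, n + 2, 6*n - 8)[3*n + 1] + c != 6*n + 5 ==> store(buf, n + 2, 6*n - 8)[g] + 6*n >= 3) ==> (3*g == -10 && 3*c >= -15)))


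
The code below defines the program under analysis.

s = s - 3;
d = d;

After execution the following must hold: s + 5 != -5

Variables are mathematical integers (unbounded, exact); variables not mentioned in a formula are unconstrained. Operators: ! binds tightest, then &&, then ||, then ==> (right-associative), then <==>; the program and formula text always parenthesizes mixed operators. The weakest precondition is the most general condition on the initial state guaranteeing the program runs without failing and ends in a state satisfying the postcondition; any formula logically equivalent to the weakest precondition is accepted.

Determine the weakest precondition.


Working backward. After the program, the postcondition s + 5 != -5 must hold; in canonical form it is s != -10.
Before d := d: s != -10
Before s := s - 3: s != -7
Answer: WP = s != -7


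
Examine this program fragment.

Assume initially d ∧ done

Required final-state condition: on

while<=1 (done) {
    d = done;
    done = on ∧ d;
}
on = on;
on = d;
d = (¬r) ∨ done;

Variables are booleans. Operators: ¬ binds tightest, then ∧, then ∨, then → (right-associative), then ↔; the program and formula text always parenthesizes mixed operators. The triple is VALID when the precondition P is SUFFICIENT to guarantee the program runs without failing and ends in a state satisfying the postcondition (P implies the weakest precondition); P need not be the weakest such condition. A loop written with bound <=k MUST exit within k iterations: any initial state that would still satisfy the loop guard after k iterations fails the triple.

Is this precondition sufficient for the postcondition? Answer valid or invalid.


Working backward. After the program, on must hold.
Before d := (¬r) ∨ done: on
Before on := d: d
Before on := on: d
Before the loop (bound <=1), unroll the exhaustion recursion (WP_0 = exit-now case; WP_j = one more guarded iteration, up to j = 1):
  WP_0: (¬done) ∧ d
  WP_1: (done → ((¬(on ∧ done)) ∧ done)) ∧ ((¬done) → d)
So before the loop: (done → ((¬(on ∧ done)) ∧ done)) ∧ ((¬done) → d)
The weakest precondition is (done → ((¬(on ∧ done)) ∧ done)) ∧ ((¬done) → d).
Check whether d ∧ done implies it.
Countermodel: at the initial state d = true, done = true, on = true, the precondition holds but the weakest precondition fails.
Answer: invalid


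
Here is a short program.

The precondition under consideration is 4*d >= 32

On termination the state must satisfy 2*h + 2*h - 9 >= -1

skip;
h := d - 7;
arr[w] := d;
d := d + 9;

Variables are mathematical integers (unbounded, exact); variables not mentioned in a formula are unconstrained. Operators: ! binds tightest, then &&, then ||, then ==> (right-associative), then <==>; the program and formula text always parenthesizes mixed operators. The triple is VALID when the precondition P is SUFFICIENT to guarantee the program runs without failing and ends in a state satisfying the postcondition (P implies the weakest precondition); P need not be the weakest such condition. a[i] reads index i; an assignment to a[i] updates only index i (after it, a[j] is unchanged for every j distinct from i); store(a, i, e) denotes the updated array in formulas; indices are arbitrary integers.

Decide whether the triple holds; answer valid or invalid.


Working backward. After the program, the postcondition 2*h + 2*h - 9 >= -1 must hold; in canonical form it is 4*h >= 8.
Before d := d + 9: 4*h >= 8
Before arr[w] := d: 4*h >= 8
Before h := d - 7: 4*d >= 36
Before skip: 4*d >= 36
The weakest precondition is 4*d >= 36.
Check whether 4*d >= 32 implies it.
Countermodel: at the initial state d = 8, the precondition holds but the weakest precondition fails.
Answer: invalid


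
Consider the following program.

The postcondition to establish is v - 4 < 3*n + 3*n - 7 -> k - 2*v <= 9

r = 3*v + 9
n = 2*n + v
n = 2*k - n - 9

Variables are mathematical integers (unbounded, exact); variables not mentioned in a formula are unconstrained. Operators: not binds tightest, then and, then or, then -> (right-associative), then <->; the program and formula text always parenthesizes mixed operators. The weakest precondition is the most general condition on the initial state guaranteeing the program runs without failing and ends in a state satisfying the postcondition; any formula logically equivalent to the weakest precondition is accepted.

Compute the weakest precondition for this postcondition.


Working backward. After the program, the postcondition v - 4 < 3*n + 3*n - 7 -> k - 2*v <= 9 must hold; in canonical form it is v < 6*n - 3 -> k <= 2*v + 9.
Before n := 2*k - n - 9: 6*n + v < 12*k - 57 -> k <= 2*v + 9
Before n := 2*n + v: 12*n + 7*v < 12*k - 57 -> k <= 2*v + 9
Before r := 3*v + 9: 12*n + 7*v < 12*k - 57 -> k <= 2*v + 9
Answer: WP = 12*n + 7*v < 12*k - 57 -> k <= 2*v + 9


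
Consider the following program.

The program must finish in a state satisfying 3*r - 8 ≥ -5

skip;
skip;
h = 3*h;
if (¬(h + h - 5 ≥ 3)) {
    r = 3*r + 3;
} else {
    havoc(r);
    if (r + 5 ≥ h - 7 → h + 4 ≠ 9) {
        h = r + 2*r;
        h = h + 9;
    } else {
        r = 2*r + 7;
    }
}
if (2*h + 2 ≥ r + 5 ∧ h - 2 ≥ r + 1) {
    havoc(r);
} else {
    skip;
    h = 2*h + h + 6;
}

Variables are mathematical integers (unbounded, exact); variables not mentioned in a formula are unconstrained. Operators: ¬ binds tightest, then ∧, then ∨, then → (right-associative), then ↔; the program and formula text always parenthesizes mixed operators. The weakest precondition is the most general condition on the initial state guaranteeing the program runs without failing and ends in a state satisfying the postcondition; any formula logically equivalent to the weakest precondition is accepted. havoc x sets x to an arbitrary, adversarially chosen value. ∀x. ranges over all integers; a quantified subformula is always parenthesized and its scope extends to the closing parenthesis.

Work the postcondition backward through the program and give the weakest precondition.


Working backward. After the program, the postcondition 3*r - 8 ≥ -5 must hold; in canonical form it is 3*r ≥ 3.
Then branch requires ∀r_1. 3*r_1 ≥ 3; else branch requires 3*r ≥ 3.
Before the if: ((2*h ≥ r + 3 ∧ h ≥ r + 3) → (∀r_1. 3*r_1 ≥ 3)) ∧ ((¬(2*h ≥ r + 3 ∧ h ≥ r + 3)) → 3*r ≥ 3)
Then branch requires ((2*h ≥ 3*r + 6 ∧ h ≥ 3*r + 6) → (∀r_1. 3*r_1 ≥ 3)) ∧ ((¬(2*h ≥ 3*r + 6 ∧ h ≥ 3*r + 6)) → 9*r ≥ -6); else branch requires ∀r_2. (((r_2 ≥ h - 12 → h ≠ 5) → (((5*r_2 ≥ -15 ∧ 2*r_2 ≥ -6) → (∀r_1. 3*r_1 ≥ 3)) ∧ ((¬(5*r_2 ≥ -15 ∧ 2*r_2 ≥ -6)) → 3*r_2 ≥ 3))) ∧ ((¬(r_2 ≥ h - 12 → h ≠ 5)) → (((2*h ≥ 2*r_2 + 10 ∧ h ≥ 2*r_2 + 10) → (∀r_1. 3*r_1 ≥ 3)) ∧ ((¬(2*h ≥ 2*r_2 + 10 ∧ h ≥ 2*r_2 + 10)) → 6*r_2 ≥ -18)))).
Before the if: ((¬(2*h ≥ 8)) → (((2*h ≥ 3*r + 6 ∧ h ≥ 3*r + 6) → (∀r_1. 3*r_1 ≥ 3)) ∧ ((¬(2*h ≥ 3*r + 6 ∧ h ≥ 3*r + 6)) → 9*r ≥ -6))) ∧ (2*h ≥ 8 → (∀r_2. (((r_2 ≥ h - 12 → h ≠ 5) → (((5*r_2 ≥ -15 ∧ 2*r_2 ≥ -6) → (∀r_1. 3*r_1 ≥ 3)) ∧ ((¬(5*r_2 ≥ -15 ∧ 2*r_2 ≥ -6)) → 3*r_2 ≥ 3))) ∧ ((¬(r_2 ≥ h - 12 → h ≠ 5)) → (((2*h ≥ 2*r_2 + 10 ∧ h ≥ 2*r_2 + 10) → (∀r_1. 3*r_1 ≥ 3)) ∧ ((¬(2*h ≥ 2*r_2 + 10 ∧ h ≥ 2*r_2 + 10)) → 6*r_2 ≥ -18))))))
Before h := 3*h: ((¬(6*h ≥ 8)) → (((6*h ≥ 3*r + 6 ∧ 3*h ≥ 3*r + 6) → (∀r_1. 3*r_1 ≥ 3)) ∧ ((¬(6*h ≥ 3*r + 6 ∧ 3*h ≥ 3*r + 6)) → 9*r ≥ -6))) ∧ (6*h ≥ 8 → (∀r_2. (((r_2 ≥ 3*h - 12 → 3*h ≠ 5) → (((5*r_2 ≥ -15 ∧ 2*r_2 ≥ -6) → (∀r_1. 3*r_1 ≥ 3)) ∧ ((¬(5*r_2 ≥ -15 ∧ 2*r_2 ≥ -6)) → 3*r_2 ≥ 3))) ∧ ((¬(r_2 ≥ 3*h - 12 → 3*h ≠ 5)) → (((6*h ≥ 2*r_2 + 10 ∧ 3*h ≥ 2*r_2 + 10) → (∀r_1. 3*r_1 ≥ 3)) ∧ ((¬(6*h ≥ 2*r_2 + 10 ∧ 3*h ≥ 2*r_2 + 10)) → 6*r_2 ≥ -18))))))
Before skip: ((¬(6*h ≥ 8)) → (((6*h ≥ 3*r + 6 ∧ 3*h ≥ 3*r + 6) → (∀r_1. 3*r_1 ≥ 3)) ∧ ((¬(6*h ≥ 3*r + 6 ∧ 3*h ≥ 3*r + 6)) → 9*r ≥ -6))) ∧ (6*h ≥ 8 → (∀r_2. (((r_2 ≥ 3*h - 12 → 3*h ≠ 5) → (((5*r_2 ≥ -15 ∧ 2*r_2 ≥ -6) → (∀r_1. 3*r_1 ≥ 3)) ∧ ((¬(5*r_2 ≥ -15 ∧ 2*r_2 ≥ -6)) → 3*r_2 ≥ 3))) ∧ ((¬(r_2 ≥ 3*h - 12 → 3*h ≠ 5)) → (((6*h ≥ 2*r_2 + 10 ∧ 3*h ≥ 2*r_2 + 10) → (∀r_1. 3*r_1 ≥ 3)) ∧ ((¬(6*h ≥ 2*r_2 + 10 ∧ 3*h ≥ 2*r_2 + 10)) → 6*r_2 ≥ -18))))))
Before skip: ((¬(6*h ≥ 8)) → (((6*h ≥ 3*r + 6 ∧ 3*h ≥ 3*r + 6) → (∀r_1. 3*r_1 ≥ 3)) ∧ ((¬(6*h ≥ 3*r + 6 ∧ 3*h ≥ 3*r + 6)) → 9*r ≥ -6))) ∧ (6*h ≥ 8 → (∀r_2. (((r_2 ≥ 3*h - 12 → 3*h ≠ 5) → (((5*r_2 ≥ -15 ∧ 2*r_2 ≥ -6) → (∀r_1. 3*r_1 ≥ 3)) ∧ ((¬(5*r_2 ≥ -15 ∧ 2*r_2 ≥ -6)) → 3*r_2 ≥ 3))) ∧ ((¬(r_2 ≥ 3*h - 12 → 3*h ≠ 5)) → (((6*h ≥ 2*r_2 + 10 ∧ 3*h ≥ 2*r_2 + 10) → (∀r_1. 3*r_1 ≥ 3)) ∧ ((¬(6*h ≥ 2*r_2 + 10 ∧ 3*h ≥ 2*r_2 + 10)) → 6*r_2 ≥ -18))))))
Answer: WP = ((¬(6*h ≥ 8)) → (((6*h ≥ 3*r + 6 ∧ 3*h ≥ 3*r + 6) → (∀r_1. 3*r_1 ≥ 3)) ∧ ((¬(6*h ≥ 3*r + 6 ∧ 3*h ≥ 3*r + 6)) → 9*r ≥ -6))) ∧ (6*h ≥ 8 → (∀r_2. (((r_2 ≥ 3*h - 12 → 3*h ≠ 5) → (((5*r_2 ≥ -15 ∧ 2*r_2 ≥ -6) → (∀r_1. 3*r_1 ≥ 3)) ∧ ((¬(5*r_2 ≥ -15 ∧ 2*r_2 ≥ -6)) → 3*r_2 ≥ 3))) ∧ ((¬(r_2 ≥ 3*h - 12 → 3*h ≠ 5)) → (((6*h ≥ 2*r_2 + 10 ∧ 3*h ≥ 2*r_2 + 10) → (∀r_1. 3*r_1 ≥ 3)) ∧ ((¬(6*h ≥ 2*r_2 + 10 ∧ 3*h ≥ 2*r_2 + 10)) → 6*r_2 ≥ -18))))))


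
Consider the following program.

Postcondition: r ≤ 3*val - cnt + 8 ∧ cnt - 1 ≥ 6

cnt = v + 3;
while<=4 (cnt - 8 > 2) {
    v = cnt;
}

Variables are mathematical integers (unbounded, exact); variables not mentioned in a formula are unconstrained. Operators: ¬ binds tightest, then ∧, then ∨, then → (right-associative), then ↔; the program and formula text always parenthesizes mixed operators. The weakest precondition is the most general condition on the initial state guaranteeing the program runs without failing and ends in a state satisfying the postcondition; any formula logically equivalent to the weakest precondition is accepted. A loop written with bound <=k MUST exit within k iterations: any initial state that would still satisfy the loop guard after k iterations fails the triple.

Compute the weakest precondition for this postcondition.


Working backward. After the program, the postcondition r ≤ 3*val - cnt + 8 ∧ cnt - 1 ≥ 6 must hold; in canonical form it is cnt + r ≤ 3*val + 8 ∧ cnt ≥ 7.
Before the loop (bound <=4), unroll the exhaustion recursion (WP_0 = exit-now case; WP_j = one more guarded iteration, up to j = 4):
  WP_0: (¬(cnt > 10)) ∧ cnt + r ≤ 3*val + 8 ∧ cnt ≥ 7
  WP_1: (cnt > 10 → ((¬(cnt > 10)) ∧ cnt + r ≤ 3*val + 8 ∧ cnt ≥ 7)) ∧ ((¬(cnt > 10)) → (cnt + r ≤ 3*val + 8 ∧ cnt ≥ 7))
  WP_2: (cnt > 10 → ((cnt > 10 → ((¬(cnt > 10)) ∧ cnt + r ≤ 3*val + 8 ∧ cnt ≥ 7)) ∧ ((¬(cnt > 10)) → (cnt + r ≤ 3*val + 8 ∧ cnt ≥ 7)))) ∧ ((¬(cnt > 10)) → (cnt + r ≤ 3*val + 8 ∧ cnt ≥ 7))
  WP_3: (cnt > 10 → ((cnt > 10 → ((cnt > 10 → ((¬(cnt > 10)) ∧ cnt + r ≤ 3*val + 8 ∧ cnt ≥ 7)) ∧ ((¬(cnt > 10)) → (cnt + r ≤ 3*val + 8 ∧ cnt ≥ 7)))) ∧ ((¬(cnt > 10)) → (cnt + r ≤ 3*val + 8 ∧ cnt ≥ 7)))) ∧ ((¬(cnt > 10)) → (cnt + r ≤ 3*val + 8 ∧ cnt ≥ 7))
  WP_4: (cnt > 10 → ((cnt > 10 → ((cnt > 10 → ((cnt > 10 → ((¬(cnt > 10)) ∧ cnt + r ≤ 3*val + 8 ∧ cnt ≥ 7)) ∧ ((¬(cnt > 10)) → (cnt + r ≤ 3*val + 8 ∧ cnt ≥ 7)))) ∧ ((¬(cnt > 10)) → (cnt + r ≤ 3*val + 8 ∧ cnt ≥ 7)))) ∧ ((¬(cnt > 10)) → (cnt + r ≤ 3*val + 8 ∧ cnt ≥ 7)))) ∧ ((¬(cnt > 10)) → (cnt + r ≤ 3*val + 8 ∧ cnt ≥ 7))
So before the loop: (cnt > 10 → ((cnt > 10 → ((cnt > 10 → ((cnt > 10 → ((¬(cnt > 10)) ∧ cnt + r ≤ 3*val + 8 ∧ cnt ≥ 7)) ∧ ((¬(cnt > 10)) → (cnt + r ≤ 3*val + 8 ∧ cnt ≥ 7)))) ∧ ((¬(cnt > 10)) → (cnt + r ≤ 3*val + 8 ∧ cnt ≥ 7)))) ∧ ((¬(cnt > 10)) → (cnt + r ≤ 3*val + 8 ∧ cnt ≥ 7)))) ∧ ((¬(cnt > 10)) → (cnt + r ≤ 3*val + 8 ∧ cnt ≥ 7))
Before cnt := v + 3: (v > 7 → ((v > 7 → ((v > 7 → ((v > 7 → ((¬(v > 7)) ∧ r + v ≤ 3*val + 5 ∧ v ≥ 4)) ∧ ((¬(v > 7)) → (r + v ≤ 3*val + 5 ∧ v ≥ 4)))) ∧ ((¬(v > 7)) → (r + v ≤ 3*val + 5 ∧ v ≥ 4)))) ∧ ((¬(v > 7)) → (r + v ≤ 3*val + 5 ∧ v ≥ 4)))) ∧ ((¬(v > 7)) → (r + v ≤ 3*val + 5 ∧ v ≥ 4))
Answer: WP = (v > 7 → ((v > 7 → ((v > 7 → ((v > 7 → ((¬(v > 7)) ∧ r + v ≤ 3*val + 5 ∧ v ≥ 4)) ∧ ((¬(v > 7)) → (r + v ≤ 3*val + 5 ∧ v ≥ 4)))) ∧ ((¬(v > 7)) → (r + v ≤ 3*val + 5 ∧ v ≥ 4)))) ∧ ((¬(v > 7)) → (r + v ≤ 3*val + 5 ∧ v ≥ 4)))) ∧ ((¬(v > 7)) → (r + v ≤ 3*val + 5 ∧ v ≥ 4))


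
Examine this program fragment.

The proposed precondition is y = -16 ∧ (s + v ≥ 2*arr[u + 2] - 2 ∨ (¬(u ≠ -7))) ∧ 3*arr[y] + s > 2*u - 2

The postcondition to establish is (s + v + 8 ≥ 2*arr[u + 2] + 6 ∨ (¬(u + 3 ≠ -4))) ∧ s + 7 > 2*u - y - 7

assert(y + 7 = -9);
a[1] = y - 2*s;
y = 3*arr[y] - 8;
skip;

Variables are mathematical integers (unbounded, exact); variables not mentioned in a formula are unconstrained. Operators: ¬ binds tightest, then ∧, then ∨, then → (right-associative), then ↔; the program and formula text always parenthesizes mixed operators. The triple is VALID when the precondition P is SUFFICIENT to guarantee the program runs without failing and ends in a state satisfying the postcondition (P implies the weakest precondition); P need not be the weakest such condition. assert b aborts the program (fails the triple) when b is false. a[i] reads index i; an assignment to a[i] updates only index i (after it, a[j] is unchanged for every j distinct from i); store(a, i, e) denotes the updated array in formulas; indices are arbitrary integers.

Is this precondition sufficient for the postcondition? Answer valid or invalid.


Working backward. After the program, the postcondition (s + v + 8 ≥ 2*arr[u + 2] + 6 ∨ (¬(u + 3 ≠ -4))) ∧ s + 7 > 2*u - y - 7 must hold; in canonical form it is (s + v ≥ 2*arr[u + 2] - 2 ∨ (¬(u ≠ -7))) ∧ s + y > 2*u - 14.
Before skip: (s + v ≥ 2*arr[u + 2] - 2 ∨ (¬(u ≠ -7))) ∧ s + y > 2*u - 14
Before y := 3*arr[y] - 8: (s + v ≥ 2*arr[u + 2] - 2 ∨ (¬(u ≠ -7))) ∧ 3*arr[y] + s > 2*u - 6
Before a[1] := y - 2*s: (s + v ≥ 2*arr[u + 2] - 2 ∨ (¬(u ≠ -7))) ∧ 3*arr[y] + s > 2*u - 6
Before assert y + 7 = -9: y = -16 ∧ (s + v ≥ 2*arr[u + 2] - 2 ∨ (¬(u ≠ -7))) ∧ 3*arr[y] + s > 2*u - 6
The weakest precondition is y = -16 ∧ (s + v ≥ 2*arr[u + 2] - 2 ∨ (¬(u ≠ -7))) ∧ 3*arr[y] + s > 2*u - 6.
Check whether y = -16 ∧ (s + v ≥ 2*arr[u + 2] - 2 ∨ (¬(u ≠ -7))) ∧ 3*arr[y] + s > 2*u - 2 implies it.
Every state satisfying the precondition satisfies the weakest precondition: the implication holds.
Answer: valid


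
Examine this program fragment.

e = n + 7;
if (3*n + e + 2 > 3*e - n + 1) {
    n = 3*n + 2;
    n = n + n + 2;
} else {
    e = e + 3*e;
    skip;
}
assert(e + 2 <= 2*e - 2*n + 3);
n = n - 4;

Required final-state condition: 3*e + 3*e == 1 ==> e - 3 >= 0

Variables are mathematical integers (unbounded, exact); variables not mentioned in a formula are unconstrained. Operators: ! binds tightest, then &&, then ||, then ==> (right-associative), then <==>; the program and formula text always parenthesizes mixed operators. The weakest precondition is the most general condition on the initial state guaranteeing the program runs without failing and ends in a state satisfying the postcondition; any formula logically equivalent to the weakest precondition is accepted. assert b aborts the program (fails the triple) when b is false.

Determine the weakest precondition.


Working backward. After the program, the postcondition 3*e + 3*e == 1 ==> e - 3 >= 0 must hold; in canonical form it is 6*e == 1 ==> e >= 3.
Before n := n - 4: 6*e == 1 ==> e >= 3
Before assert e + 2 <= 2*e - 2*n + 3: 2*n <= e + 1 && (6*e == 1 ==> e >= 3)
Then branch requires 12*n <= e - 11 && (6*e == 1 ==> e >= 3); else branch requires 2*n <= 4*e + 1 && (24*e == 1 ==> 4*e >= 3).
Before the if: (4*n > 2*e - 1 ==> (12*n <= e - 11 && (6*e == 1 ==> e >= 3))) && ((!(4*n > 2*e - 1)) ==> (2*n <= 4*e + 1 && (24*e == 1 ==> 4*e >= 3)))
Before e := n + 7: (2*n > 13 ==> (11*n <= -4 && (6*n == -41 ==> n >= -4))) && ((!(2*n > 13)) ==> (2*n >= -29 && (24*n == -167 ==> 4*n >= -25)))
Answer: WP = (2*n > 13 ==> (11*n <= -4 && (6*n == -41 ==> n >= -4))) && ((!(2*n > 13)) ==> (2*n >= -29 && (24*n == -167 ==> 4*n >= -25)))


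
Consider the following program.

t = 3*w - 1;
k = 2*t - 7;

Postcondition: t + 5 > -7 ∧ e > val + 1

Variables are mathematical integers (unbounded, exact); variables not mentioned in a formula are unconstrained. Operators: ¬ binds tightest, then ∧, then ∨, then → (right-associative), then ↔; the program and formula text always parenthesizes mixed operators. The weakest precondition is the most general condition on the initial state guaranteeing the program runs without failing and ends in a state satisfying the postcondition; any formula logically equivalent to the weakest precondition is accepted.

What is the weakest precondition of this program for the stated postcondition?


Working backward. After the program, the postcondition t + 5 > -7 ∧ e > val + 1 must hold; in canonical form it is t > -12 ∧ e > val + 1.
Before k := 2*t - 7: t > -12 ∧ e > val + 1
Before t := 3*w - 1: 3*w > -11 ∧ e > val + 1
Answer: WP = 3*w > -11 ∧ e > val + 1


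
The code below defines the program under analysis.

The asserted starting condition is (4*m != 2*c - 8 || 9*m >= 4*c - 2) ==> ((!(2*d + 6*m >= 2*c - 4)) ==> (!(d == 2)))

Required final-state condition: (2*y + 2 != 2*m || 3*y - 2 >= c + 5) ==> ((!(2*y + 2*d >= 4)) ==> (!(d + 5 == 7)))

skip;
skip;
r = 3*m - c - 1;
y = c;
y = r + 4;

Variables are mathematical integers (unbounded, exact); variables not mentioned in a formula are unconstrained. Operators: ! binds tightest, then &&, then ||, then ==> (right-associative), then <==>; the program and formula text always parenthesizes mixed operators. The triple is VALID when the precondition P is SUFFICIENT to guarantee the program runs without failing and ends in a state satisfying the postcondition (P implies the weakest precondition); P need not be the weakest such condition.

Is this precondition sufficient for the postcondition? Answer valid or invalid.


Working backward. After the program, the postcondition (2*y + 2 != 2*m || 3*y - 2 >= c + 5) ==> ((!(2*y + 2*d >= 4)) ==> (!(d + 5 == 7))) must hold; in canonical form it is (2*y != 2*m - 2 || 3*y >= c + 7) ==> ((!(2*d + 2*y >= 4)) ==> (!(d == 2))).
Before y := r + 4: (2*r != 2*m - 10 || 3*r >= c - 5) ==> ((!(2*d + 2*r >= -4)) ==> (!(d == 2)))
Before y := c: (2*r != 2*m - 10 || 3*r >= c - 5) ==> ((!(2*d + 2*r >= -4)) ==> (!(d == 2)))
Before r := 3*m - c - 1: (4*m != 2*c - 8 || 9*m >= 4*c - 2) ==> ((!(2*d + 6*m >= 2*c - 2)) ==> (!(d == 2)))
Before skip: (4*m != 2*c - 8 || 9*m >= 4*c - 2) ==> ((!(2*d + 6*m >= 2*c - 2)) ==> (!(d == 2)))
Before skip: (4*m != 2*c - 8 || 9*m >= 4*c - 2) ==> ((!(2*d + 6*m >= 2*c - 2)) ==> (!(d == 2)))
The weakest precondition is (4*m != 2*c - 8 || 9*m >= 4*c - 2) ==> ((!(2*d + 6*m >= 2*c - 2)) ==> (!(d == 2))).
Check whether (4*m != 2*c - 8 || 9*m >= 4*c - 2) ==> ((!(2*d + 6*m >= 2*c - 4)) ==> (!(d == 2))) implies it.
Countermodel: at the initial state c = 7, d = 2, m = 1, the precondition holds but the weakest precondition fails.
Answer: invalid


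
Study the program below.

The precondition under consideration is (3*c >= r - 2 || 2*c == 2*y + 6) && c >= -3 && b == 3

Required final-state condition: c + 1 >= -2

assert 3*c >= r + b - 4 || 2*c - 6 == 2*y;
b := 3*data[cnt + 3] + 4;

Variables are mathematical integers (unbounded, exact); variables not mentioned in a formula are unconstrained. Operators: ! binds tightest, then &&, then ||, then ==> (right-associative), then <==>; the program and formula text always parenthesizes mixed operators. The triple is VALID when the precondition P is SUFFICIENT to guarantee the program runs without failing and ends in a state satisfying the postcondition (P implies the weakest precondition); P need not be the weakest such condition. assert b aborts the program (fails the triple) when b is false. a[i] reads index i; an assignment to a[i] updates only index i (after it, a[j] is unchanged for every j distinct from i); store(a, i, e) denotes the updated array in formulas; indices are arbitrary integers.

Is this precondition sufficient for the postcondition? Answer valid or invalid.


Working backward. After the program, the postcondition c + 1 >= -2 must hold; in canonical form it is c >= -3.
Before b := 3*data[cnt + 3] + 4: c >= -3
Before assert 3*c >= r + b - 4 || 2*c - 6 == 2*y: (3*c >= b + r - 4 || 2*c == 2*y + 6) && c >= -3
The weakest precondition is (3*c >= b + r - 4 || 2*c == 2*y + 6) && c >= -3.
Check whether (3*c >= r - 2 || 2*c == 2*y + 6) && c >= -3 && b == 3 implies it.
Countermodel: at the initial state b = 3, c = 0, r = 2, y = 0, the precondition holds but the weakest precondition fails.
Answer: invalid


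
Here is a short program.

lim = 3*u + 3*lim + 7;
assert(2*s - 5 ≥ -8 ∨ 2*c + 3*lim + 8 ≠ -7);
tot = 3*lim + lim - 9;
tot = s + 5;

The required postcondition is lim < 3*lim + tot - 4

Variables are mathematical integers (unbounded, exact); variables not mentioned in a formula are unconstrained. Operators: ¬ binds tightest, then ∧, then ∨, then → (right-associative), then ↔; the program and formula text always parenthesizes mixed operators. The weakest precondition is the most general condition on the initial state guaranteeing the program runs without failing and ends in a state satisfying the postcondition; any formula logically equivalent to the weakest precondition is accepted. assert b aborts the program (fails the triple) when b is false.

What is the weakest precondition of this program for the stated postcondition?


Working backward. After the program, the postcondition lim < 3*lim + tot - 4 must hold; in canonical form it is 2*lim + tot > 4.
Before tot := s + 5: 2*lim + s > -1
Before tot := 3*lim + lim - 9: 2*lim + s > -1
Before assert 2*s - 5 ≥ -8 ∨ 2*c + 3*lim + 8 ≠ -7: (2*s ≥ -3 ∨ 2*c + 3*lim ≠ -15) ∧ 2*lim + s > -1
Before lim := 3*u + 3*lim + 7: (2*s ≥ -3 ∨ 2*c + 9*lim + 9*u ≠ -36) ∧ 6*lim + s + 6*u > -15
Answer: WP = (2*s ≥ -3 ∨ 2*c + 9*lim + 9*u ≠ -36) ∧ 6*lim + s + 6*u > -15


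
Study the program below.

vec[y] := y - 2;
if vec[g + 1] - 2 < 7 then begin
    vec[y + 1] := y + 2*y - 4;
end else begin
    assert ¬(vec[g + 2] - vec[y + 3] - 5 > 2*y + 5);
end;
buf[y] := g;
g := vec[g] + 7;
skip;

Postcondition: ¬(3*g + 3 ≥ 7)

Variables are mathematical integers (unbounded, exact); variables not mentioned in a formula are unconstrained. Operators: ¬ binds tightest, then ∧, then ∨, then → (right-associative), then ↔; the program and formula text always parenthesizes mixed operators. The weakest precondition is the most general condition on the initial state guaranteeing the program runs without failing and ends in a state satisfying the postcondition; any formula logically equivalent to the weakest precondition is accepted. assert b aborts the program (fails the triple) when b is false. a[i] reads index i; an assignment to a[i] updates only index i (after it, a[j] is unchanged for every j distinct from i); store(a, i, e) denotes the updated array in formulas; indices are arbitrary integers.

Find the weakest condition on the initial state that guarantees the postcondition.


Working backward. After the program, the postcondition ¬(3*g + 3 ≥ 7) must hold; in canonical form it is ¬(3*g ≥ 4).
Before skip: ¬(3*g ≥ 4)
Before g := vec[g] + 7: ¬(3*vec[g] ≥ -17)
Before buf[y] := g: ¬(3*vec[g] ≥ -17)
Then branch requires ¬(3*store(vec, y + 1, 3*y - 4)[g] ≥ -17); else branch requires (¬(vec[g + 2] > vec[y + 3] + 2*y + 10)) ∧ (¬(3*vec[g] ≥ -17)).
Before the if: (vec[g + 1] < 9 → (¬(3*store(vec, y + 1, 3*y - 4)[g] ≥ -17))) ∧ ((¬(vec[g + 1] < 9)) → ((¬(vec[g + 2] > vec[y + 3] + 2*y + 10)) ∧ (¬(3*vec[g] ≥ -17))))
Before vec[y] := y - 2: (store(vec, y, y - 2)[g + 1] < 9 → (¬(3*store(store(vec, y, y - 2), y + 1, 3*y - 4)[g] ≥ -17))) ∧ ((¬(store(vec, y, y - 2)[g + 1] < 9)) → ((¬(store(vec, y, y - 2)[g + 2] > store(vec, y, y - 2)[y + 3] + 2*y + 10)) ∧ (¬(3*store(vec, y, y - 2)[g] ≥ -17))))
Answer: WP = (store(vec, y, y - 2)[g + 1] < 9 → (¬(3*store(store(vec, y, y - 2), y + 1, 3*y - 4)[g] ≥ -17))) ∧ ((¬(store(vec, y, y - 2)[g + 1] < 9)) → ((¬(store(vec, y, y - 2)[g + 2] > store(vec, y, y - 2)[y + 3] + 2*y + 10)) ∧ (¬(3*store(vec, y, y - 2)[g] ≥ -17))))


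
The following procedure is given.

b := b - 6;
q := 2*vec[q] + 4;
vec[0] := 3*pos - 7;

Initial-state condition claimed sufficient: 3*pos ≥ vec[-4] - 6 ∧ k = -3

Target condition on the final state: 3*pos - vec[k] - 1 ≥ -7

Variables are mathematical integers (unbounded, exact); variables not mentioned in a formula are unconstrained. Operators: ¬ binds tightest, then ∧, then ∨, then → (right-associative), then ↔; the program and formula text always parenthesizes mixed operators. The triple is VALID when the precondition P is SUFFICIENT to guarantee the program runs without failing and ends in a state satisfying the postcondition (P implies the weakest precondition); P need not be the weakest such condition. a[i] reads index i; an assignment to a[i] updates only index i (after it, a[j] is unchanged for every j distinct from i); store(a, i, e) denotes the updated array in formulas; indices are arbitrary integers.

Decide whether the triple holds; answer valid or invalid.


Working backward. After the program, the postcondition 3*pos - vec[k] - 1 ≥ -7 must hold; in canonical form it is 3*pos ≥ vec[k] - 6.
Before vec[0] := 3*pos - 7: 3*pos ≥ store(vec, 0, 3*pos - 7)[k] - 6
Before q := 2*vec[q] + 4: 3*pos ≥ store(vec, 0, 3*pos - 7)[k] - 6
Before b := b - 6: 3*pos ≥ store(vec, 0, 3*pos - 7)[k] - 6
The weakest precondition is 3*pos ≥ store(vec, 0, 3*pos - 7)[k] - 6.
Check whether 3*pos ≥ vec[-4] - 6 ∧ k = -3 implies it.
Countermodel: at the initial state k = -3, pos = 0, vec = {[-4] = 0, [-3] = 7, [0] = 7, elsewhere 7}, the precondition holds but the weakest precondition fails.
Answer: invalid


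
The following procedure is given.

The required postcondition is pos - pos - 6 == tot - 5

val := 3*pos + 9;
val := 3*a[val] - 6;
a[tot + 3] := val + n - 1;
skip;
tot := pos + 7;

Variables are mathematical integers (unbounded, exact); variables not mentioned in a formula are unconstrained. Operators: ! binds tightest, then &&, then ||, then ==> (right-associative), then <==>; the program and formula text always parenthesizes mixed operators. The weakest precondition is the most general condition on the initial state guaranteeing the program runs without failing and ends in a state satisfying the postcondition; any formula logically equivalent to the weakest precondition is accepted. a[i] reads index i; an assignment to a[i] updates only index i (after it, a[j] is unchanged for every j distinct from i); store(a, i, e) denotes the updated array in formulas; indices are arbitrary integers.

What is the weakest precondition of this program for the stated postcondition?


Working backward. After the program, the postcondition pos - pos - 6 == tot - 5 must hold; in canonical form it is tot == -1.
Before tot := pos + 7: pos == -8
Before skip: pos == -8
Before a[tot + 3] := val + n - 1: pos == -8
Before val := 3*a[val] - 6: pos == -8
Before val := 3*pos + 9: pos == -8
Answer: WP = pos == -8


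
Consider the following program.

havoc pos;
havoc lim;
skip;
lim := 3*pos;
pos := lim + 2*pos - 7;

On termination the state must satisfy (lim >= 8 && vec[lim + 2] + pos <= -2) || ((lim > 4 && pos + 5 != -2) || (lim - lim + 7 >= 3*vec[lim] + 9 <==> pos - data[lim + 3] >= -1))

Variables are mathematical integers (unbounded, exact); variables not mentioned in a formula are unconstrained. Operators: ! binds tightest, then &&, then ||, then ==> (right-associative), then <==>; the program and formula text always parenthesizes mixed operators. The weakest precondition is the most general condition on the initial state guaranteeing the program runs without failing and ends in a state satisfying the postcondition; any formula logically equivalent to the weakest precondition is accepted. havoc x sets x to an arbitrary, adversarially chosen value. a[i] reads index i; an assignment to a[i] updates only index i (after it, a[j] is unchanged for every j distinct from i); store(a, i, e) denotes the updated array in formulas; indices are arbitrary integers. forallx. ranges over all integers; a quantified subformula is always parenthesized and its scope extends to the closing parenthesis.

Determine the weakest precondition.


Working backward. After the program, the postcondition (lim >= 8 && vec[lim + 2] + pos <= -2) || ((lim > 4 && pos + 5 != -2) || (lim - lim + 7 >= 3*vec[lim] + 9 <==> pos - data[lim + 3] >= -1)) must hold; in canonical form it is (lim >= 8 && vec[lim + 2] + pos <= -2) || (lim > 4 && pos != -7) || (3*vec[lim] <= -2 <==> pos >= data[lim + 3] - 1).
Before pos := lim + 2*pos - 7: (lim >= 8 && vec[lim + 2] + lim + 2*pos <= 5) || (lim > 4 && lim + 2*pos != 0) || (3*vec[lim] <= -2 <==> lim + 2*pos >= data[lim + 3] + 6)
Before lim := 3*pos: (3*pos >= 8 && vec[3*pos + 2] + 5*pos <= 5) || (3*pos > 4 && 5*pos != 0) || (3*vec[3*pos] <= -2 <==> 5*pos >= data[3*pos + 3] + 6)
Before skip: (3*pos >= 8 && vec[3*pos + 2] + 5*pos <= 5) || (3*pos > 4 && 5*pos != 0) || (3*vec[3*pos] <= -2 <==> 5*pos >= data[3*pos + 3] + 6)
Before havoc lim: (3*pos >= 8 && vec[3*pos + 2] + 5*pos <= 5) || (3*pos > 4 && 5*pos != 0) || (3*vec[3*pos] <= -2 <==> 5*pos >= data[3*pos + 3] + 6)
Before havoc pos: forall pos_1. ((3*pos_1 >= 8 && vec[3*pos_1 + 2] + 5*pos_1 <= 5) || (3*pos_1 > 4 && 5*pos_1 != 0) || (3*vec[3*pos_1] <= -2 <==> 5*pos_1 >= data[3*pos_1 + 3] + 6))
Answer: WP = forall pos_1. ((3*pos_1 >= 8 && vec[3*pos_1 + 2] + 5*pos_1 <= 5) || (3*pos_1 > 4 && 5*pos_1 != 0) || (3*vec[3*pos_1] <= -2 <==> 5*pos_1 >= data[3*pos_1 + 3] + 6))


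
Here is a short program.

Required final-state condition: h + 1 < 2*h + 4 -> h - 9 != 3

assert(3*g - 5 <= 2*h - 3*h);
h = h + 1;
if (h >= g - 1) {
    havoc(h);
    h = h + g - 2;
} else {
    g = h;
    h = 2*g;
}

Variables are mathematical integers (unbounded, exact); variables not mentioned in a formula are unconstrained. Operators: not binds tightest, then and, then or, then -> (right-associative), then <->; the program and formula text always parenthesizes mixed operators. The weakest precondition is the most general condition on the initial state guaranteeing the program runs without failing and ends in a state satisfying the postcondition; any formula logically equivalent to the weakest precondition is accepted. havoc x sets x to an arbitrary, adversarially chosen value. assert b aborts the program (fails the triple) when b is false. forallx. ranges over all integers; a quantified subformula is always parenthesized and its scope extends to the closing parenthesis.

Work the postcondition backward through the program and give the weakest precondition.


Working backward. After the program, the postcondition h + 1 < 2*h + 4 -> h - 9 != 3 must hold; in canonical form it is h > -3 -> h != 12.
Then branch requires forall h_1. (g + h_1 > -1 -> g + h_1 != 14); else branch requires 2*h > -3 -> 2*h != 12.
Before the if: (h >= g - 1 -> (forall h_1. (g + h_1 > -1 -> g + h_1 != 14))) and ((not (h >= g - 1)) -> (2*h > -3 -> 2*h != 12))
Before h := h + 1: (h >= g - 2 -> (forall h_1. (g + h_1 > -1 -> g + h_1 != 14))) and ((not (h >= g - 2)) -> (2*h > -5 -> 2*h != 10))
Before assert 3*g - 5 <= 2*h - 3*h: 3*g + h <= 5 and (h >= g - 2 -> (forall h_1. (g + h_1 > -1 -> g + h_1 != 14))) and ((not (h >= g - 2)) -> (2*h > -5 -> 2*h != 10))
Answer: WP = 3*g + h <= 5 and (h >= g - 2 -> (forall h_1. (g + h_1 > -1 -> g + h_1 != 14))) and ((not (h >= g - 2)) -> (2*h > -5 -> 2*h != 10))


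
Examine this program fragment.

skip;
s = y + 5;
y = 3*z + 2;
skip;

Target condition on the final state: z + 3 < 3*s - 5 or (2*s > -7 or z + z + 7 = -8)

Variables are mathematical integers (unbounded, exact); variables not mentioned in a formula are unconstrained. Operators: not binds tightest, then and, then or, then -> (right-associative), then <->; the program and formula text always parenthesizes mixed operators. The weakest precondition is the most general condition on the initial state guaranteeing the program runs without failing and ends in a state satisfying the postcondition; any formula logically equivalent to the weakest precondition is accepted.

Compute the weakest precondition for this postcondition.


Working backward. After the program, the postcondition z + 3 < 3*s - 5 or (2*s > -7 or z + z + 7 = -8) must hold; in canonical form it is z < 3*s - 8 or 2*s > -7 or 2*z = -15.
Before skip: z < 3*s - 8 or 2*s > -7 or 2*z = -15
Before y := 3*z + 2: z < 3*s - 8 or 2*s > -7 or 2*z = -15
Before s := y + 5: z < 3*y + 7 or 2*y > -17 or 2*z = -15
Before skip: z < 3*y + 7 or 2*y > -17 or 2*z = -15
Answer: WP = z < 3*y + 7 or 2*y > -17 or 2*z = -15


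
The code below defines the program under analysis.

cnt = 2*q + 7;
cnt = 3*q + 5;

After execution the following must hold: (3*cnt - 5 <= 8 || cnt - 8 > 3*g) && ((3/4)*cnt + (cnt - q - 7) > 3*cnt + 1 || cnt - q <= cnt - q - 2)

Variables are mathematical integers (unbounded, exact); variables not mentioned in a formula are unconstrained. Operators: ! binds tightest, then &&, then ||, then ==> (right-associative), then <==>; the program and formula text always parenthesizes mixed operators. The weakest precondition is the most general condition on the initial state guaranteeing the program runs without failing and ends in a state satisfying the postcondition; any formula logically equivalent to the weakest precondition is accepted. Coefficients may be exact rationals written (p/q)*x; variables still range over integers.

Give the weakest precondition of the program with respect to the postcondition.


Working backward. After the program, the postcondition (3*cnt - 5 <= 8 || cnt - 8 > 3*g) && ((3/4)*cnt + (cnt - q - 7) > 3*cnt + 1 || cnt - q <= cnt - q - 2) must hold; in canonical form it is (3*cnt <= 13 || cnt > 3*g + 8) && (5/4)*cnt + q < -8.
Before cnt := 3*q + 5: (9*q <= -2 || 3*q > 3*g + 3) && (19/4)*q < -57/4
Before cnt := 2*q + 7: (9*q <= -2 || 3*q > 3*g + 3) && (19/4)*q < -57/4
Answer: WP = (9*q <= -2 || 3*q > 3*g + 3) && (19/4)*q < -57/4


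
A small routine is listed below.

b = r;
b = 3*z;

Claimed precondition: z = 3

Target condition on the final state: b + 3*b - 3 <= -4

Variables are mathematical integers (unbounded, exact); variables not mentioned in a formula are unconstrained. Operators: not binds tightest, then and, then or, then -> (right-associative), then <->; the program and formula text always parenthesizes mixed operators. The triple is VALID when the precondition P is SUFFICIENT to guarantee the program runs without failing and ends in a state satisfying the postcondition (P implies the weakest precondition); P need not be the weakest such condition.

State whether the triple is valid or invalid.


Working backward. After the program, the postcondition b + 3*b - 3 <= -4 must hold; in canonical form it is 4*b <= -1.
Before b := 3*z: 12*z <= -1
Before b := r: 12*z <= -1
The weakest precondition is 12*z <= -1.
Check whether z = 3 implies it.
Countermodel: at the initial state z = 3, the precondition holds but the weakest precondition fails.
Answer: invalid
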